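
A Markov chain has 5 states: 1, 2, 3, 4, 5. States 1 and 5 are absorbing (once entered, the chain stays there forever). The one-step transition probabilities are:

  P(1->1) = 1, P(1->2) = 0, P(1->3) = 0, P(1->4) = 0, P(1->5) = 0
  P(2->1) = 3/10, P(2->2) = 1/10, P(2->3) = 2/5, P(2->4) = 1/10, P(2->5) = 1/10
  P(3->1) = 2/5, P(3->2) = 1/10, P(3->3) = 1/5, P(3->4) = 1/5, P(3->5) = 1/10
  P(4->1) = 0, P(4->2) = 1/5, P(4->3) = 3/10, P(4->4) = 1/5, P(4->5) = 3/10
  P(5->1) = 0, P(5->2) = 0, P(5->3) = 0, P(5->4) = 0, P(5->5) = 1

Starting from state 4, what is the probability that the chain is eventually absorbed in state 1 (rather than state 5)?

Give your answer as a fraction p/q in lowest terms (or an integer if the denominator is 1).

Let a_i = P(absorbed in 1 | start in state i).
Boundary conditions: a_1 = 1, a_5 = 0.
For each transient state i, a_i = sum_j P(i->j) * a_j:
  a_2 = 3/10*a_1 + 1/10*a_2 + 2/5*a_3 + 1/10*a_4 + 1/10*a_5
  a_3 = 2/5*a_1 + 1/10*a_2 + 1/5*a_3 + 1/5*a_4 + 1/10*a_5
  a_4 = 0*a_1 + 1/5*a_2 + 3/10*a_3 + 1/5*a_4 + 3/10*a_5

Substituting a_1 = 1 and a_5 = 0, rearrange to (I - Q) a = r where r[i] = P(i -> 1):
  [9/10, -2/5, -1/10] . (a_2, a_3, a_4) = 3/10
  [-1/10, 4/5, -1/5] . (a_2, a_3, a_4) = 2/5
  [-1/5, -3/10, 4/5] . (a_2, a_3, a_4) = 0

Solving yields:
  a_2 = 314/455
  a_3 = 316/455
  a_4 = 197/455

Starting state is 4, so the absorption probability is a_4 = 197/455.

Answer: 197/455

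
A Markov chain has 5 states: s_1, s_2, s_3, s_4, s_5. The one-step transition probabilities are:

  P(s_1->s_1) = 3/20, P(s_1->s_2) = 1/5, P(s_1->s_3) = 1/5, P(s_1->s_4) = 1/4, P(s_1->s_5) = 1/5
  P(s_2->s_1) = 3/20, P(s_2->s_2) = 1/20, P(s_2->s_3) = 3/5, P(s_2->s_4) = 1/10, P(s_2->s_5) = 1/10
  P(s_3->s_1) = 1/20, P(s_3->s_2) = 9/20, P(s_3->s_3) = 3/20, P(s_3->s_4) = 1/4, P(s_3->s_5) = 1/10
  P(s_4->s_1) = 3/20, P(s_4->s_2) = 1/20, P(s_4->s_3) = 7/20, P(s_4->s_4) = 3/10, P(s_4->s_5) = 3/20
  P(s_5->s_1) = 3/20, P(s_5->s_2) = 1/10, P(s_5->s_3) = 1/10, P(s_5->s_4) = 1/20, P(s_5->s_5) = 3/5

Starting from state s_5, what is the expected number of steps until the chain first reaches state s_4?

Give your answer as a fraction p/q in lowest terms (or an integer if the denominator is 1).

Let h_i = expected steps to first reach s_4 from state i.
Boundary: h_s_4 = 0.
First-step equations for the other states:
  h_s_1 = 1 + 3/20*h_s_1 + 1/5*h_s_2 + 1/5*h_s_3 + 1/4*h_s_4 + 1/5*h_s_5
  h_s_2 = 1 + 3/20*h_s_1 + 1/20*h_s_2 + 3/5*h_s_3 + 1/10*h_s_4 + 1/10*h_s_5
  h_s_3 = 1 + 1/20*h_s_1 + 9/20*h_s_2 + 3/20*h_s_3 + 1/4*h_s_4 + 1/10*h_s_5
  h_s_5 = 1 + 3/20*h_s_1 + 1/10*h_s_2 + 1/10*h_s_3 + 1/20*h_s_4 + 3/5*h_s_5

Substituting h_s_4 = 0 and rearranging gives the linear system (I - Q) h = 1:
  [17/20, -1/5, -1/5, -1/5] . (h_s_1, h_s_2, h_s_3, h_s_5) = 1
  [-3/20, 19/20, -3/5, -1/10] . (h_s_1, h_s_2, h_s_3, h_s_5) = 1
  [-1/20, -9/20, 17/20, -1/10] . (h_s_1, h_s_2, h_s_3, h_s_5) = 1
  [-3/20, -1/10, -1/10, 2/5] . (h_s_1, h_s_2, h_s_3, h_s_5) = 1

Solving yields:
  h_s_1 = 3180/533
  h_s_2 = 3500/533
  h_s_3 = 3160/533
  h_s_5 = 4190/533

Starting state is s_5, so the expected hitting time is h_s_5 = 4190/533.

Answer: 4190/533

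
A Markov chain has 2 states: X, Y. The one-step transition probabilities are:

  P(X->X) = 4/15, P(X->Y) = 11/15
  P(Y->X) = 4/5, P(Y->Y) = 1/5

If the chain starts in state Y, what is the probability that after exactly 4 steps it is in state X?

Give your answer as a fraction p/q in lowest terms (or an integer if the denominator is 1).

Answer: 8092/16875

Derivation:
Computing P^4 by repeated multiplication:
P^1 =
  X: [4/15, 11/15]
  Y: [4/5, 1/5]
P^2 =
  X: [148/225, 77/225]
  Y: [28/75, 47/75]
P^3 =
  X: [1516/3375, 1859/3375]
  Y: [676/1125, 449/1125]
P^4 =
  X: [28372/50625, 22253/50625]
  Y: [8092/16875, 8783/16875]

(P^4)[Y -> X] = 8092/16875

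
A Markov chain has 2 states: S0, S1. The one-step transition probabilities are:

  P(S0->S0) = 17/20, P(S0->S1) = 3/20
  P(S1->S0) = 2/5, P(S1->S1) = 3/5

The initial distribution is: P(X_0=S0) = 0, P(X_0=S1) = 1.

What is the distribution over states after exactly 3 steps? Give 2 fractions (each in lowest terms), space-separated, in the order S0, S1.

Answer: 661/1000 339/1000

Derivation:
Propagating the distribution step by step (d_{t+1} = d_t * P):
d_0 = (S0=0, S1=1)
  d_1[S0] = 0*17/20 + 1*2/5 = 2/5
  d_1[S1] = 0*3/20 + 1*3/5 = 3/5
d_1 = (S0=2/5, S1=3/5)
  d_2[S0] = 2/5*17/20 + 3/5*2/5 = 29/50
  d_2[S1] = 2/5*3/20 + 3/5*3/5 = 21/50
d_2 = (S0=29/50, S1=21/50)
  d_3[S0] = 29/50*17/20 + 21/50*2/5 = 661/1000
  d_3[S1] = 29/50*3/20 + 21/50*3/5 = 339/1000
d_3 = (S0=661/1000, S1=339/1000)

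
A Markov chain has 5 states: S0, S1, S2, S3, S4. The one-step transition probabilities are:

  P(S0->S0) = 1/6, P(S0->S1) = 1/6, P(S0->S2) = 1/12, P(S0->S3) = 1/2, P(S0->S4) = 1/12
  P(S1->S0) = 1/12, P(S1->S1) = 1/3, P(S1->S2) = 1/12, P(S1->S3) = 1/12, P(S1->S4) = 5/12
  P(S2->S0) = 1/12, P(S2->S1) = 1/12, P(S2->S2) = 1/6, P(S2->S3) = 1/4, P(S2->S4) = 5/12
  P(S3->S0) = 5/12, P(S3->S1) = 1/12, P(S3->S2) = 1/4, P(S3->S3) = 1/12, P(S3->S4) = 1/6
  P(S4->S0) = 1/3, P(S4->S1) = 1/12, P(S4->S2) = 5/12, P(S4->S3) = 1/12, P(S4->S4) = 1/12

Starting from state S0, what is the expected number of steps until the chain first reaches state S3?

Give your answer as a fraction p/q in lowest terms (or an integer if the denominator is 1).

Answer: 4880/1519

Derivation:
Let h_i = expected steps to first reach S3 from state i.
Boundary: h_S3 = 0.
First-step equations for the other states:
  h_S0 = 1 + 1/6*h_S0 + 1/6*h_S1 + 1/12*h_S2 + 1/2*h_S3 + 1/12*h_S4
  h_S1 = 1 + 1/12*h_S0 + 1/3*h_S1 + 1/12*h_S2 + 1/12*h_S3 + 5/12*h_S4
  h_S2 = 1 + 1/12*h_S0 + 1/12*h_S1 + 1/6*h_S2 + 1/4*h_S3 + 5/12*h_S4
  h_S4 = 1 + 1/3*h_S0 + 1/12*h_S1 + 5/12*h_S2 + 1/12*h_S3 + 1/12*h_S4

Substituting h_S3 = 0 and rearranging gives the linear system (I - Q) h = 1:
  [5/6, -1/6, -1/12, -1/12] . (h_S0, h_S1, h_S2, h_S4) = 1
  [-1/12, 2/3, -1/12, -5/12] . (h_S0, h_S1, h_S2, h_S4) = 1
  [-1/12, -1/12, 5/6, -5/12] . (h_S0, h_S1, h_S2, h_S4) = 1
  [-1/3, -1/12, -5/12, 11/12] . (h_S0, h_S1, h_S2, h_S4) = 1

Solving yields:
  h_S0 = 4880/1519
  h_S1 = 8272/1519
  h_S2 = 6768/1519
  h_S4 = 7260/1519

Starting state is S0, so the expected hitting time is h_S0 = 4880/1519.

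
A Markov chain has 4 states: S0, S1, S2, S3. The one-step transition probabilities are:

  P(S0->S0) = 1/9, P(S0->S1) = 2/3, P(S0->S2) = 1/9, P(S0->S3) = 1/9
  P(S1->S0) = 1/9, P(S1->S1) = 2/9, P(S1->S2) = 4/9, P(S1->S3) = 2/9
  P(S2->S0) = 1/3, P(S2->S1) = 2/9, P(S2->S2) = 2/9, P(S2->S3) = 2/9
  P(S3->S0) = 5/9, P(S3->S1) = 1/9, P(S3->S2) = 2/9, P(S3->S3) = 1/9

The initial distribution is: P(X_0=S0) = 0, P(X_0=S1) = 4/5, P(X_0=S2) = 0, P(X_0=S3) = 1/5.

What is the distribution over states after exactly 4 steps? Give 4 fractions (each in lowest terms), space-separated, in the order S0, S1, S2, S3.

Propagating the distribution step by step (d_{t+1} = d_t * P):
d_0 = (S0=0, S1=4/5, S2=0, S3=1/5)
  d_1[S0] = 0*1/9 + 4/5*1/9 + 0*1/3 + 1/5*5/9 = 1/5
  d_1[S1] = 0*2/3 + 4/5*2/9 + 0*2/9 + 1/5*1/9 = 1/5
  d_1[S2] = 0*1/9 + 4/5*4/9 + 0*2/9 + 1/5*2/9 = 2/5
  d_1[S3] = 0*1/9 + 4/5*2/9 + 0*2/9 + 1/5*1/9 = 1/5
d_1 = (S0=1/5, S1=1/5, S2=2/5, S3=1/5)
  d_2[S0] = 1/5*1/9 + 1/5*1/9 + 2/5*1/3 + 1/5*5/9 = 13/45
  d_2[S1] = 1/5*2/3 + 1/5*2/9 + 2/5*2/9 + 1/5*1/9 = 13/45
  d_2[S2] = 1/5*1/9 + 1/5*4/9 + 2/5*2/9 + 1/5*2/9 = 11/45
  d_2[S3] = 1/5*1/9 + 1/5*2/9 + 2/5*2/9 + 1/5*1/9 = 8/45
d_2 = (S0=13/45, S1=13/45, S2=11/45, S3=8/45)
  d_3[S0] = 13/45*1/9 + 13/45*1/9 + 11/45*1/3 + 8/45*5/9 = 11/45
  d_3[S1] = 13/45*2/3 + 13/45*2/9 + 11/45*2/9 + 8/45*1/9 = 134/405
  d_3[S2] = 13/45*1/9 + 13/45*4/9 + 11/45*2/9 + 8/45*2/9 = 103/405
  d_3[S3] = 13/45*1/9 + 13/45*2/9 + 11/45*2/9 + 8/45*1/9 = 23/135
d_3 = (S0=11/45, S1=134/405, S2=103/405, S3=23/135)
  d_4[S0] = 11/45*1/9 + 134/405*1/9 + 103/405*1/3 + 23/135*5/9 = 887/3645
  d_4[S1] = 11/45*2/3 + 134/405*2/9 + 103/405*2/9 + 23/135*1/9 = 379/1215
  d_4[S2] = 11/45*1/9 + 134/405*4/9 + 103/405*2/9 + 23/135*2/9 = 979/3645
  d_4[S3] = 11/45*1/9 + 134/405*2/9 + 103/405*2/9 + 23/135*1/9 = 214/1215
d_4 = (S0=887/3645, S1=379/1215, S2=979/3645, S3=214/1215)

Answer: 887/3645 379/1215 979/3645 214/1215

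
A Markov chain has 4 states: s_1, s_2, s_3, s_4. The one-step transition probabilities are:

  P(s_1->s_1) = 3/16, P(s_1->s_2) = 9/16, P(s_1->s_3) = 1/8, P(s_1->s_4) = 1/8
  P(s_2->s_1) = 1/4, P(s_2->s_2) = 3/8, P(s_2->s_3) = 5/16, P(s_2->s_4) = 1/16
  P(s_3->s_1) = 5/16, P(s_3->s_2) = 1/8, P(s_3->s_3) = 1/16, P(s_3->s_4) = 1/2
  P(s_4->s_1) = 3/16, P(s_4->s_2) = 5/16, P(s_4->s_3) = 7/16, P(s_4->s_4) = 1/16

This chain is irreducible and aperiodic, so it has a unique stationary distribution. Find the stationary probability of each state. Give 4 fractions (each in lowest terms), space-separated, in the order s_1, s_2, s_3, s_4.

Answer: 139/583 613/1749 406/1749 313/1749

Derivation:
The stationary distribution satisfies pi = pi * P, i.e.:
  pi_s_1 = 3/16*pi_s_1 + 1/4*pi_s_2 + 5/16*pi_s_3 + 3/16*pi_s_4
  pi_s_2 = 9/16*pi_s_1 + 3/8*pi_s_2 + 1/8*pi_s_3 + 5/16*pi_s_4
  pi_s_3 = 1/8*pi_s_1 + 5/16*pi_s_2 + 1/16*pi_s_3 + 7/16*pi_s_4
  pi_s_4 = 1/8*pi_s_1 + 1/16*pi_s_2 + 1/2*pi_s_3 + 1/16*pi_s_4
with normalization: pi_s_1 + pi_s_2 + pi_s_3 + pi_s_4 = 1.

Using the first 3 balance equations plus normalization, the linear system A*pi = b is:
  [-13/16, 1/4, 5/16, 3/16] . pi = 0
  [9/16, -5/8, 1/8, 5/16] . pi = 0
  [1/8, 5/16, -15/16, 7/16] . pi = 0
  [1, 1, 1, 1] . pi = 1

Solving yields:
  pi_s_1 = 139/583
  pi_s_2 = 613/1749
  pi_s_3 = 406/1749
  pi_s_4 = 313/1749

Verification (pi * P):
  139/583*3/16 + 613/1749*1/4 + 406/1749*5/16 + 313/1749*3/16 = 139/583 = pi_s_1  (ok)
  139/583*9/16 + 613/1749*3/8 + 406/1749*1/8 + 313/1749*5/16 = 613/1749 = pi_s_2  (ok)
  139/583*1/8 + 613/1749*5/16 + 406/1749*1/16 + 313/1749*7/16 = 406/1749 = pi_s_3  (ok)
  139/583*1/8 + 613/1749*1/16 + 406/1749*1/2 + 313/1749*1/16 = 313/1749 = pi_s_4  (ok)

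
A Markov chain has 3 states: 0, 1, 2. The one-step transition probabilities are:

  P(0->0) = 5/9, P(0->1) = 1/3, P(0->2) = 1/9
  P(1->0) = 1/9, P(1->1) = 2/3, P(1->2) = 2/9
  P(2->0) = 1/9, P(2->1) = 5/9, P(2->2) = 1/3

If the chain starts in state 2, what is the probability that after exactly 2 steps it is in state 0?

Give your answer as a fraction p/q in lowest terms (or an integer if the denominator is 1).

Computing P^2 by repeated multiplication:
P^1 =
  0: [5/9, 1/3, 1/9]
  1: [1/9, 2/3, 2/9]
  2: [1/9, 5/9, 1/3]
P^2 =
  0: [29/81, 38/81, 14/81]
  1: [13/81, 49/81, 19/81]
  2: [13/81, 16/27, 20/81]

(P^2)[2 -> 0] = 13/81

Answer: 13/81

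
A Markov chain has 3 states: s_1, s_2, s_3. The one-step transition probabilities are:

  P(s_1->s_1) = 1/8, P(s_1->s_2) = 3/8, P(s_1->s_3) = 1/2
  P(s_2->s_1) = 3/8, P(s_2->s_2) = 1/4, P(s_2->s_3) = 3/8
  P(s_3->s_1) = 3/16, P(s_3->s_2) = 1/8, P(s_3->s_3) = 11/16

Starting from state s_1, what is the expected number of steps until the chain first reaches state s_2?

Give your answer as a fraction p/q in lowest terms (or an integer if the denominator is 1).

Let h_i = expected steps to first reach s_2 from state i.
Boundary: h_s_2 = 0.
First-step equations for the other states:
  h_s_1 = 1 + 1/8*h_s_1 + 3/8*h_s_2 + 1/2*h_s_3
  h_s_3 = 1 + 3/16*h_s_1 + 1/8*h_s_2 + 11/16*h_s_3

Substituting h_s_2 = 0 and rearranging gives the linear system (I - Q) h = 1:
  [7/8, -1/2] . (h_s_1, h_s_3) = 1
  [-3/16, 5/16] . (h_s_1, h_s_3) = 1

Solving yields:
  h_s_1 = 104/23
  h_s_3 = 136/23

Starting state is s_1, so the expected hitting time is h_s_1 = 104/23.

Answer: 104/23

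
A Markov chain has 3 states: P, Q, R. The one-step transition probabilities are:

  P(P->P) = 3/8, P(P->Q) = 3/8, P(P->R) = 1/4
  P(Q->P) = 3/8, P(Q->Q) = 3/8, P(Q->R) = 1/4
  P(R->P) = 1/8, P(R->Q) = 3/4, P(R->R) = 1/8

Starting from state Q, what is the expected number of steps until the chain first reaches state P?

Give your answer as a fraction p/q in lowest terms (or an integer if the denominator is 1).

Let h_i = expected steps to first reach P from state i.
Boundary: h_P = 0.
First-step equations for the other states:
  h_Q = 1 + 3/8*h_P + 3/8*h_Q + 1/4*h_R
  h_R = 1 + 1/8*h_P + 3/4*h_Q + 1/8*h_R

Substituting h_P = 0 and rearranging gives the linear system (I - Q) h = 1:
  [5/8, -1/4] . (h_Q, h_R) = 1
  [-3/4, 7/8] . (h_Q, h_R) = 1

Solving yields:
  h_Q = 72/23
  h_R = 88/23

Starting state is Q, so the expected hitting time is h_Q = 72/23.

Answer: 72/23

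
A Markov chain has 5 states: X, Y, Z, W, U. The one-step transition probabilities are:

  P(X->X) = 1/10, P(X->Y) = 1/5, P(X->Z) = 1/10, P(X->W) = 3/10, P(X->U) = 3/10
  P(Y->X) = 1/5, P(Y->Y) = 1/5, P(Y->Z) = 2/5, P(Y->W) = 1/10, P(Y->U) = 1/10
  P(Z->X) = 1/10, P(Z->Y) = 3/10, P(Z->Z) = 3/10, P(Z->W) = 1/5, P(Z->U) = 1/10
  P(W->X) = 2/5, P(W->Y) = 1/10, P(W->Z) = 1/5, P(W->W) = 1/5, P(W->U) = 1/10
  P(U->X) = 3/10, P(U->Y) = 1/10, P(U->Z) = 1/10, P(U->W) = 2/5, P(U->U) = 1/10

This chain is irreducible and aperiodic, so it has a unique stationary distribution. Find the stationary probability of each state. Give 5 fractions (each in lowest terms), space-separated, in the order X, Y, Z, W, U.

The stationary distribution satisfies pi = pi * P, i.e.:
  pi_X = 1/10*pi_X + 1/5*pi_Y + 1/10*pi_Z + 2/5*pi_W + 3/10*pi_U
  pi_Y = 1/5*pi_X + 1/5*pi_Y + 3/10*pi_Z + 1/10*pi_W + 1/10*pi_U
  pi_Z = 1/10*pi_X + 2/5*pi_Y + 3/10*pi_Z + 1/5*pi_W + 1/10*pi_U
  pi_W = 3/10*pi_X + 1/10*pi_Y + 1/5*pi_Z + 1/5*pi_W + 2/5*pi_U
  pi_U = 3/10*pi_X + 1/10*pi_Y + 1/10*pi_Z + 1/10*pi_W + 1/10*pi_U
with normalization: pi_X + pi_Y + pi_Z + pi_W + pi_U = 1.

Using the first 4 balance equations plus normalization, the linear system A*pi = b is:
  [-9/10, 1/5, 1/10, 2/5, 3/10] . pi = 0
  [1/5, -4/5, 3/10, 1/10, 1/10] . pi = 0
  [1/10, 2/5, -7/10, 1/5, 1/10] . pi = 0
  [3/10, 1/10, 1/5, -4/5, 2/5] . pi = 0
  [1, 1, 1, 1, 1] . pi = 1

Solving yields:
  pi_X = 1087/5016
  pi_Y = 309/1672
  pi_Z = 140/627
  pi_W = 1163/5016
  pi_U = 719/5016

Verification (pi * P):
  1087/5016*1/10 + 309/1672*1/5 + 140/627*1/10 + 1163/5016*2/5 + 719/5016*3/10 = 1087/5016 = pi_X  (ok)
  1087/5016*1/5 + 309/1672*1/5 + 140/627*3/10 + 1163/5016*1/10 + 719/5016*1/10 = 309/1672 = pi_Y  (ok)
  1087/5016*1/10 + 309/1672*2/5 + 140/627*3/10 + 1163/5016*1/5 + 719/5016*1/10 = 140/627 = pi_Z  (ok)
  1087/5016*3/10 + 309/1672*1/10 + 140/627*1/5 + 1163/5016*1/5 + 719/5016*2/5 = 1163/5016 = pi_W  (ok)
  1087/5016*3/10 + 309/1672*1/10 + 140/627*1/10 + 1163/5016*1/10 + 719/5016*1/10 = 719/5016 = pi_U  (ok)

Answer: 1087/5016 309/1672 140/627 1163/5016 719/5016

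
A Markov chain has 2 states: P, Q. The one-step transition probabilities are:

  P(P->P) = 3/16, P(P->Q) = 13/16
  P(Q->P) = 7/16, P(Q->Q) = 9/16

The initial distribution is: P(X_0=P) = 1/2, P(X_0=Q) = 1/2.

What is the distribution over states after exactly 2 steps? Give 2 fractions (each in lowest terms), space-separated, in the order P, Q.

Answer: 23/64 41/64

Derivation:
Propagating the distribution step by step (d_{t+1} = d_t * P):
d_0 = (P=1/2, Q=1/2)
  d_1[P] = 1/2*3/16 + 1/2*7/16 = 5/16
  d_1[Q] = 1/2*13/16 + 1/2*9/16 = 11/16
d_1 = (P=5/16, Q=11/16)
  d_2[P] = 5/16*3/16 + 11/16*7/16 = 23/64
  d_2[Q] = 5/16*13/16 + 11/16*9/16 = 41/64
d_2 = (P=23/64, Q=41/64)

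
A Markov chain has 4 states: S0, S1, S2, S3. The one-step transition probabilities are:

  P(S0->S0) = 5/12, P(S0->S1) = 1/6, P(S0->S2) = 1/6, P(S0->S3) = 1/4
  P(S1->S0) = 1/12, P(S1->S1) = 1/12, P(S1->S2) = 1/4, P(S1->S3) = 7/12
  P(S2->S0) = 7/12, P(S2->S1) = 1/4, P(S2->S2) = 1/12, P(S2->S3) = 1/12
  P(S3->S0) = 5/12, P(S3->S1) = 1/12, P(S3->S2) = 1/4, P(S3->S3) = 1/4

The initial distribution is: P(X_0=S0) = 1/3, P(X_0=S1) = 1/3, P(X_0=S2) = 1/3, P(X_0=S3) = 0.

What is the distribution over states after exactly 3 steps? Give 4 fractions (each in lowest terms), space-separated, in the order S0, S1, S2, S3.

Propagating the distribution step by step (d_{t+1} = d_t * P):
d_0 = (S0=1/3, S1=1/3, S2=1/3, S3=0)
  d_1[S0] = 1/3*5/12 + 1/3*1/12 + 1/3*7/12 + 0*5/12 = 13/36
  d_1[S1] = 1/3*1/6 + 1/3*1/12 + 1/3*1/4 + 0*1/12 = 1/6
  d_1[S2] = 1/3*1/6 + 1/3*1/4 + 1/3*1/12 + 0*1/4 = 1/6
  d_1[S3] = 1/3*1/4 + 1/3*7/12 + 1/3*1/12 + 0*1/4 = 11/36
d_1 = (S0=13/36, S1=1/6, S2=1/6, S3=11/36)
  d_2[S0] = 13/36*5/12 + 1/6*1/12 + 1/6*7/12 + 11/36*5/12 = 7/18
  d_2[S1] = 13/36*1/6 + 1/6*1/12 + 1/6*1/4 + 11/36*1/12 = 61/432
  d_2[S2] = 13/36*1/6 + 1/6*1/4 + 1/6*1/12 + 11/36*1/4 = 83/432
  d_2[S3] = 13/36*1/4 + 1/6*7/12 + 1/6*1/12 + 11/36*1/4 = 5/18
d_2 = (S0=7/18, S1=61/432, S2=83/432, S3=5/18)
  d_3[S0] = 7/18*5/12 + 61/432*1/12 + 83/432*7/12 + 5/18*5/12 = 347/864
  d_3[S1] = 7/18*1/6 + 61/432*1/12 + 83/432*1/4 + 5/18*1/12 = 383/2592
  d_3[S2] = 7/18*1/6 + 61/432*1/4 + 83/432*1/12 + 5/18*1/4 = 481/2592
  d_3[S3] = 7/18*1/4 + 61/432*7/12 + 83/432*1/12 + 5/18*1/4 = 229/864
d_3 = (S0=347/864, S1=383/2592, S2=481/2592, S3=229/864)

Answer: 347/864 383/2592 481/2592 229/864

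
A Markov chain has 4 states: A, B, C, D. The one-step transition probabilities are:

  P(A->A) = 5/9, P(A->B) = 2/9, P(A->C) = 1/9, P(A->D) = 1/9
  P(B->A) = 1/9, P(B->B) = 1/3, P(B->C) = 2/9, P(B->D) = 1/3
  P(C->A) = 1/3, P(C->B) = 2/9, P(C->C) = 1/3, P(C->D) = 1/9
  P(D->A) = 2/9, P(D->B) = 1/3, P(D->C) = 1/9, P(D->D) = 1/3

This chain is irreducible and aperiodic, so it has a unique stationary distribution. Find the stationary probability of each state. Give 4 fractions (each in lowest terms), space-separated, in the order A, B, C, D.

Answer: 20/63 5/18 23/126 2/9

Derivation:
The stationary distribution satisfies pi = pi * P, i.e.:
  pi_A = 5/9*pi_A + 1/9*pi_B + 1/3*pi_C + 2/9*pi_D
  pi_B = 2/9*pi_A + 1/3*pi_B + 2/9*pi_C + 1/3*pi_D
  pi_C = 1/9*pi_A + 2/9*pi_B + 1/3*pi_C + 1/9*pi_D
  pi_D = 1/9*pi_A + 1/3*pi_B + 1/9*pi_C + 1/3*pi_D
with normalization: pi_A + pi_B + pi_C + pi_D = 1.

Using the first 3 balance equations plus normalization, the linear system A*pi = b is:
  [-4/9, 1/9, 1/3, 2/9] . pi = 0
  [2/9, -2/3, 2/9, 1/3] . pi = 0
  [1/9, 2/9, -2/3, 1/9] . pi = 0
  [1, 1, 1, 1] . pi = 1

Solving yields:
  pi_A = 20/63
  pi_B = 5/18
  pi_C = 23/126
  pi_D = 2/9

Verification (pi * P):
  20/63*5/9 + 5/18*1/9 + 23/126*1/3 + 2/9*2/9 = 20/63 = pi_A  (ok)
  20/63*2/9 + 5/18*1/3 + 23/126*2/9 + 2/9*1/3 = 5/18 = pi_B  (ok)
  20/63*1/9 + 5/18*2/9 + 23/126*1/3 + 2/9*1/9 = 23/126 = pi_C  (ok)
  20/63*1/9 + 5/18*1/3 + 23/126*1/9 + 2/9*1/3 = 2/9 = pi_D  (ok)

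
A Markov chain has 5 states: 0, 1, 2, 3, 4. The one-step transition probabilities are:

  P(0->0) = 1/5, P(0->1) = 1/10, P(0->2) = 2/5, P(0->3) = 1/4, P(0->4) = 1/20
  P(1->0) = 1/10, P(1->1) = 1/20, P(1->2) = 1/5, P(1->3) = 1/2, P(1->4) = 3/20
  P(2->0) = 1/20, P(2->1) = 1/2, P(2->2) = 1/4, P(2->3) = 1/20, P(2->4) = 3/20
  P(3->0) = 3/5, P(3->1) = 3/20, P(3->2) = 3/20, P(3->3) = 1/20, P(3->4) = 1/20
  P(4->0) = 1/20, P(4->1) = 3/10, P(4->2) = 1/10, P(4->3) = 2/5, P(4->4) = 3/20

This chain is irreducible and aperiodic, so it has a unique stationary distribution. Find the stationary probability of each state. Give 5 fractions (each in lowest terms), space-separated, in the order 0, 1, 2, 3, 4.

Answer: 24253/110937 47723/221874 51805/221874 50455/221874 7795/73958

Derivation:
The stationary distribution satisfies pi = pi * P, i.e.:
  pi_0 = 1/5*pi_0 + 1/10*pi_1 + 1/20*pi_2 + 3/5*pi_3 + 1/20*pi_4
  pi_1 = 1/10*pi_0 + 1/20*pi_1 + 1/2*pi_2 + 3/20*pi_3 + 3/10*pi_4
  pi_2 = 2/5*pi_0 + 1/5*pi_1 + 1/4*pi_2 + 3/20*pi_3 + 1/10*pi_4
  pi_3 = 1/4*pi_0 + 1/2*pi_1 + 1/20*pi_2 + 1/20*pi_3 + 2/5*pi_4
  pi_4 = 1/20*pi_0 + 3/20*pi_1 + 3/20*pi_2 + 1/20*pi_3 + 3/20*pi_4
with normalization: pi_0 + pi_1 + pi_2 + pi_3 + pi_4 = 1.

Using the first 4 balance equations plus normalization, the linear system A*pi = b is:
  [-4/5, 1/10, 1/20, 3/5, 1/20] . pi = 0
  [1/10, -19/20, 1/2, 3/20, 3/10] . pi = 0
  [2/5, 1/5, -3/4, 3/20, 1/10] . pi = 0
  [1/4, 1/2, 1/20, -19/20, 2/5] . pi = 0
  [1, 1, 1, 1, 1] . pi = 1

Solving yields:
  pi_0 = 24253/110937
  pi_1 = 47723/221874
  pi_2 = 51805/221874
  pi_3 = 50455/221874
  pi_4 = 7795/73958

Verification (pi * P):
  24253/110937*1/5 + 47723/221874*1/10 + 51805/221874*1/20 + 50455/221874*3/5 + 7795/73958*1/20 = 24253/110937 = pi_0  (ok)
  24253/110937*1/10 + 47723/221874*1/20 + 51805/221874*1/2 + 50455/221874*3/20 + 7795/73958*3/10 = 47723/221874 = pi_1  (ok)
  24253/110937*2/5 + 47723/221874*1/5 + 51805/221874*1/4 + 50455/221874*3/20 + 7795/73958*1/10 = 51805/221874 = pi_2  (ok)
  24253/110937*1/4 + 47723/221874*1/2 + 51805/221874*1/20 + 50455/221874*1/20 + 7795/73958*2/5 = 50455/221874 = pi_3  (ok)
  24253/110937*1/20 + 47723/221874*3/20 + 51805/221874*3/20 + 50455/221874*1/20 + 7795/73958*3/20 = 7795/73958 = pi_4  (ok)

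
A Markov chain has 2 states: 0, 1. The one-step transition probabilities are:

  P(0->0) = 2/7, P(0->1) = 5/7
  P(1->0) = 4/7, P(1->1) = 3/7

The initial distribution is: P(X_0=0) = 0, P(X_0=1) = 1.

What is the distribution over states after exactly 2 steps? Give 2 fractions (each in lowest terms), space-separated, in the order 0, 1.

Propagating the distribution step by step (d_{t+1} = d_t * P):
d_0 = (0=0, 1=1)
  d_1[0] = 0*2/7 + 1*4/7 = 4/7
  d_1[1] = 0*5/7 + 1*3/7 = 3/7
d_1 = (0=4/7, 1=3/7)
  d_2[0] = 4/7*2/7 + 3/7*4/7 = 20/49
  d_2[1] = 4/7*5/7 + 3/7*3/7 = 29/49
d_2 = (0=20/49, 1=29/49)

Answer: 20/49 29/49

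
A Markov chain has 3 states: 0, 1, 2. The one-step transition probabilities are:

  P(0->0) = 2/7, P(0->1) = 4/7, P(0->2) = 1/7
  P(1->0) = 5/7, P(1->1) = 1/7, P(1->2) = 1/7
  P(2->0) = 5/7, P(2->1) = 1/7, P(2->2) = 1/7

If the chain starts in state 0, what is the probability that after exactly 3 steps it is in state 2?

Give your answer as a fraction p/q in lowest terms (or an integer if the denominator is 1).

Answer: 1/7

Derivation:
Computing P^3 by repeated multiplication:
P^1 =
  0: [2/7, 4/7, 1/7]
  1: [5/7, 1/7, 1/7]
  2: [5/7, 1/7, 1/7]
P^2 =
  0: [29/49, 13/49, 1/7]
  1: [20/49, 22/49, 1/7]
  2: [20/49, 22/49, 1/7]
P^3 =
  0: [158/343, 136/343, 1/7]
  1: [185/343, 109/343, 1/7]
  2: [185/343, 109/343, 1/7]

(P^3)[0 -> 2] = 1/7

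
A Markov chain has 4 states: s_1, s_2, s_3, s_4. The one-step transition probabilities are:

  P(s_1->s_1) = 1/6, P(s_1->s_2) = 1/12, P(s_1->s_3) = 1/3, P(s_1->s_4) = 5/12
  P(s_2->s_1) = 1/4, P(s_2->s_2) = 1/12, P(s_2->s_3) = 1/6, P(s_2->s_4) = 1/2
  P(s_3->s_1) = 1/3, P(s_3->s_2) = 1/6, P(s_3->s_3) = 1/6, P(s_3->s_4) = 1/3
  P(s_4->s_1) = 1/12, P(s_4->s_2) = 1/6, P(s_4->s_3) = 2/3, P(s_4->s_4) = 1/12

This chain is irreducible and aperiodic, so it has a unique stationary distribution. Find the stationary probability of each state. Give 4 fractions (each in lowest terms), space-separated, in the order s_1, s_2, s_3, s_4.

The stationary distribution satisfies pi = pi * P, i.e.:
  pi_s_1 = 1/6*pi_s_1 + 1/4*pi_s_2 + 1/3*pi_s_3 + 1/12*pi_s_4
  pi_s_2 = 1/12*pi_s_1 + 1/12*pi_s_2 + 1/6*pi_s_3 + 1/6*pi_s_4
  pi_s_3 = 1/3*pi_s_1 + 1/6*pi_s_2 + 1/6*pi_s_3 + 2/3*pi_s_4
  pi_s_4 = 5/12*pi_s_1 + 1/2*pi_s_2 + 1/3*pi_s_3 + 1/12*pi_s_4
with normalization: pi_s_1 + pi_s_2 + pi_s_3 + pi_s_4 = 1.

Using the first 3 balance equations plus normalization, the linear system A*pi = b is:
  [-5/6, 1/4, 1/3, 1/12] . pi = 0
  [1/12, -11/12, 1/6, 1/6] . pi = 0
  [1/3, 1/6, -5/6, 2/3] . pi = 0
  [1, 1, 1, 1] . pi = 1

Solving yields:
  pi_s_1 = 97/458
  pi_s_2 = 63/458
  pi_s_3 = 161/458
  pi_s_4 = 137/458

Verification (pi * P):
  97/458*1/6 + 63/458*1/4 + 161/458*1/3 + 137/458*1/12 = 97/458 = pi_s_1  (ok)
  97/458*1/12 + 63/458*1/12 + 161/458*1/6 + 137/458*1/6 = 63/458 = pi_s_2  (ok)
  97/458*1/3 + 63/458*1/6 + 161/458*1/6 + 137/458*2/3 = 161/458 = pi_s_3  (ok)
  97/458*5/12 + 63/458*1/2 + 161/458*1/3 + 137/458*1/12 = 137/458 = pi_s_4  (ok)

Answer: 97/458 63/458 161/458 137/458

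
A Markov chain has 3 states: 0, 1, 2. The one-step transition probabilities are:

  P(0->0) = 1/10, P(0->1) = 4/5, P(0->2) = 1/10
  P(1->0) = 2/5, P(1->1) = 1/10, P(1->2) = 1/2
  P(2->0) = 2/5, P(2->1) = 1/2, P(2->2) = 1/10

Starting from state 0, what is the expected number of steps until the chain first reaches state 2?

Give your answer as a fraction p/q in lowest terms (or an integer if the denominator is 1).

Answer: 170/49

Derivation:
Let h_i = expected steps to first reach 2 from state i.
Boundary: h_2 = 0.
First-step equations for the other states:
  h_0 = 1 + 1/10*h_0 + 4/5*h_1 + 1/10*h_2
  h_1 = 1 + 2/5*h_0 + 1/10*h_1 + 1/2*h_2

Substituting h_2 = 0 and rearranging gives the linear system (I - Q) h = 1:
  [9/10, -4/5] . (h_0, h_1) = 1
  [-2/5, 9/10] . (h_0, h_1) = 1

Solving yields:
  h_0 = 170/49
  h_1 = 130/49

Starting state is 0, so the expected hitting time is h_0 = 170/49.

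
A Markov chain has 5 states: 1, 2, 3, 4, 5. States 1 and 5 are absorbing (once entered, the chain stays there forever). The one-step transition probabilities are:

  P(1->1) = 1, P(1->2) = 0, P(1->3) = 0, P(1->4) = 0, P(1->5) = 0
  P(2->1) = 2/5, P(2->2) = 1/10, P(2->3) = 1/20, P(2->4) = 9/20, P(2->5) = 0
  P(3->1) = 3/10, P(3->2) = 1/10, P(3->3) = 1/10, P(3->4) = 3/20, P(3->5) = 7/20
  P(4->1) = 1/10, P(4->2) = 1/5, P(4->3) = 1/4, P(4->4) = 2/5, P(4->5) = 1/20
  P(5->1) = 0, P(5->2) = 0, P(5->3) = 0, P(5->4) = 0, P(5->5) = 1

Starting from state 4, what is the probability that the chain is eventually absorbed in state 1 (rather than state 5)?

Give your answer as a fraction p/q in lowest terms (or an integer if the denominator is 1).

Let a_i = P(absorbed in 1 | start in state i).
Boundary conditions: a_1 = 1, a_5 = 0.
For each transient state i, a_i = sum_j P(i->j) * a_j:
  a_2 = 2/5*a_1 + 1/10*a_2 + 1/20*a_3 + 9/20*a_4 + 0*a_5
  a_3 = 3/10*a_1 + 1/10*a_2 + 1/10*a_3 + 3/20*a_4 + 7/20*a_5
  a_4 = 1/10*a_1 + 1/5*a_2 + 1/4*a_3 + 2/5*a_4 + 1/20*a_5

Substituting a_1 = 1 and a_5 = 0, rearrange to (I - Q) a = r where r[i] = P(i -> 1):
  [9/10, -1/20, -9/20] . (a_2, a_3, a_4) = 2/5
  [-1/10, 9/10, -3/20] . (a_2, a_3, a_4) = 3/10
  [-1/5, -1/4, 3/5] . (a_2, a_3, a_4) = 1/10

Solving yields:
  a_2 = 190/237
  a_3 = 42/79
  a_4 = 466/711

Starting state is 4, so the absorption probability is a_4 = 466/711.

Answer: 466/711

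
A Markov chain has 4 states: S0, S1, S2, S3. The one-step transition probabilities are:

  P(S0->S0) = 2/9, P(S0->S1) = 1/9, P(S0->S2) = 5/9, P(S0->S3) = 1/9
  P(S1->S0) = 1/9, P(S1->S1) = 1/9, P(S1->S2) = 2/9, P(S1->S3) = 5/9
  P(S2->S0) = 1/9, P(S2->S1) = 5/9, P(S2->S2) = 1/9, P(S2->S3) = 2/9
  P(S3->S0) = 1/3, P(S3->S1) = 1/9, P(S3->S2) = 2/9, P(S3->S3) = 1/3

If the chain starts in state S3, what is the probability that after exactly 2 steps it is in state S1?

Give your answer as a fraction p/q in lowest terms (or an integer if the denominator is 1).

Answer: 17/81

Derivation:
Computing P^2 by repeated multiplication:
P^1 =
  S0: [2/9, 1/9, 5/9, 1/9]
  S1: [1/9, 1/9, 2/9, 5/9]
  S2: [1/9, 5/9, 1/9, 2/9]
  S3: [1/3, 1/9, 2/9, 1/3]
P^2 =
  S0: [13/81, 29/81, 19/81, 20/81]
  S1: [20/81, 17/81, 19/81, 25/81]
  S2: [14/81, 13/81, 20/81, 34/81]
  S3: [2/9, 17/81, 25/81, 7/27]

(P^2)[S3 -> S1] = 17/81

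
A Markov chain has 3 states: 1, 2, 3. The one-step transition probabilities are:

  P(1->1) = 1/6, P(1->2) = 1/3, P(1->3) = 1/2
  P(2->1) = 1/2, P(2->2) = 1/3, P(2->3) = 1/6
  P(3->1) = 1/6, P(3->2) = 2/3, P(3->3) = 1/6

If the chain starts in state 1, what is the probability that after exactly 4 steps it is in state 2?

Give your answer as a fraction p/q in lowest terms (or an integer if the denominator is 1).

Answer: 34/81

Derivation:
Computing P^4 by repeated multiplication:
P^1 =
  1: [1/6, 1/3, 1/2]
  2: [1/2, 1/3, 1/6]
  3: [1/6, 2/3, 1/6]
P^2 =
  1: [5/18, 1/2, 2/9]
  2: [5/18, 7/18, 1/3]
  3: [7/18, 7/18, 2/9]
P^3 =
  1: [1/3, 11/27, 7/27]
  2: [8/27, 4/9, 7/27]
  3: [8/27, 11/27, 8/27]
P^4 =
  1: [49/162, 34/81, 5/18]
  2: [17/54, 34/81, 43/162]
  3: [49/162, 35/81, 43/162]

(P^4)[1 -> 2] = 34/81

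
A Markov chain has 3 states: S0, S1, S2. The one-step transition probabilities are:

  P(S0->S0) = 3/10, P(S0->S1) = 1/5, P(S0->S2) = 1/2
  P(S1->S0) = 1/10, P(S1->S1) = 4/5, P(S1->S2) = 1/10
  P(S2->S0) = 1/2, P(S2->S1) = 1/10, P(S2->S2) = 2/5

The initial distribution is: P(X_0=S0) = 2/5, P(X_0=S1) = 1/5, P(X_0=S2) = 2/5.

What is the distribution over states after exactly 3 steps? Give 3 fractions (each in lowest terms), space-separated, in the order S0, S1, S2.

Answer: 38/125 363/1000 333/1000

Derivation:
Propagating the distribution step by step (d_{t+1} = d_t * P):
d_0 = (S0=2/5, S1=1/5, S2=2/5)
  d_1[S0] = 2/5*3/10 + 1/5*1/10 + 2/5*1/2 = 17/50
  d_1[S1] = 2/5*1/5 + 1/5*4/5 + 2/5*1/10 = 7/25
  d_1[S2] = 2/5*1/2 + 1/5*1/10 + 2/5*2/5 = 19/50
d_1 = (S0=17/50, S1=7/25, S2=19/50)
  d_2[S0] = 17/50*3/10 + 7/25*1/10 + 19/50*1/2 = 8/25
  d_2[S1] = 17/50*1/5 + 7/25*4/5 + 19/50*1/10 = 33/100
  d_2[S2] = 17/50*1/2 + 7/25*1/10 + 19/50*2/5 = 7/20
d_2 = (S0=8/25, S1=33/100, S2=7/20)
  d_3[S0] = 8/25*3/10 + 33/100*1/10 + 7/20*1/2 = 38/125
  d_3[S1] = 8/25*1/5 + 33/100*4/5 + 7/20*1/10 = 363/1000
  d_3[S2] = 8/25*1/2 + 33/100*1/10 + 7/20*2/5 = 333/1000
d_3 = (S0=38/125, S1=363/1000, S2=333/1000)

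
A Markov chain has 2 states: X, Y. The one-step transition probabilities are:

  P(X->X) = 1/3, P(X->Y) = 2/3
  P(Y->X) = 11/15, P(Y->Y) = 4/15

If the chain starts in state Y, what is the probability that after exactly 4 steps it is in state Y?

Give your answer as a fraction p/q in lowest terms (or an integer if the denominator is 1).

Computing P^4 by repeated multiplication:
P^1 =
  X: [1/3, 2/3]
  Y: [11/15, 4/15]
P^2 =
  X: [3/5, 2/5]
  Y: [11/25, 14/25]
P^3 =
  X: [37/75, 38/75]
  Y: [209/375, 166/375]
P^4 =
  X: [67/125, 58/125]
  Y: [319/625, 306/625]

(P^4)[Y -> Y] = 306/625

Answer: 306/625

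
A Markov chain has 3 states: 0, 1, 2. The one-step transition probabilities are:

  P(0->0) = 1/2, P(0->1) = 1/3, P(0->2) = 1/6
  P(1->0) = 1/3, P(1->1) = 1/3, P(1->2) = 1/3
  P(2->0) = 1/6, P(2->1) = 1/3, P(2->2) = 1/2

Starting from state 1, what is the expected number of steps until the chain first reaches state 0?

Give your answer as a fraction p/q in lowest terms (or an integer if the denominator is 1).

Answer: 15/4

Derivation:
Let h_i = expected steps to first reach 0 from state i.
Boundary: h_0 = 0.
First-step equations for the other states:
  h_1 = 1 + 1/3*h_0 + 1/3*h_1 + 1/3*h_2
  h_2 = 1 + 1/6*h_0 + 1/3*h_1 + 1/2*h_2

Substituting h_0 = 0 and rearranging gives the linear system (I - Q) h = 1:
  [2/3, -1/3] . (h_1, h_2) = 1
  [-1/3, 1/2] . (h_1, h_2) = 1

Solving yields:
  h_1 = 15/4
  h_2 = 9/2

Starting state is 1, so the expected hitting time is h_1 = 15/4.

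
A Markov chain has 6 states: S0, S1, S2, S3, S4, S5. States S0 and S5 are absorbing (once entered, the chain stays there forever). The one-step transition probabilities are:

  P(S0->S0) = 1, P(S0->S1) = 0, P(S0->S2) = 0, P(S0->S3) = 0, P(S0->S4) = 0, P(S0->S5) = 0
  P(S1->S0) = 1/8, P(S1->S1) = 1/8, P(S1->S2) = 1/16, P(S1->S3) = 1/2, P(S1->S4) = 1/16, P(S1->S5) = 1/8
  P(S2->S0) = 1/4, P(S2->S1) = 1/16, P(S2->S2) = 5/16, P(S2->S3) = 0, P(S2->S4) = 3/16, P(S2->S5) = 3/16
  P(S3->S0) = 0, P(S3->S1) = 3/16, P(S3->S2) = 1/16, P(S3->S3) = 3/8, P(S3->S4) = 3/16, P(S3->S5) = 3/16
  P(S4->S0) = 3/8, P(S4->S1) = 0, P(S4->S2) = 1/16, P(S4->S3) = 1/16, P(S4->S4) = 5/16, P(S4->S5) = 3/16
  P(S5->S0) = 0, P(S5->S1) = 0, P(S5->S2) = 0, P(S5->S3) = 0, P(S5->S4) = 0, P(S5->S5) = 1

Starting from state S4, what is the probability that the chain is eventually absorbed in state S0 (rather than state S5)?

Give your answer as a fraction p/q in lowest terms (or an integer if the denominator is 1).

Answer: 1021/1614

Derivation:
Let a_i = P(absorbed in S0 | start in state i).
Boundary conditions: a_S0 = 1, a_S5 = 0.
For each transient state i, a_i = sum_j P(i->j) * a_j:
  a_S1 = 1/8*a_S0 + 1/8*a_S1 + 1/16*a_S2 + 1/2*a_S3 + 1/16*a_S4 + 1/8*a_S5
  a_S2 = 1/4*a_S0 + 1/16*a_S1 + 5/16*a_S2 + 0*a_S3 + 3/16*a_S4 + 3/16*a_S5
  a_S3 = 0*a_S0 + 3/16*a_S1 + 1/16*a_S2 + 3/8*a_S3 + 3/16*a_S4 + 3/16*a_S5
  a_S4 = 3/8*a_S0 + 0*a_S1 + 1/16*a_S2 + 1/16*a_S3 + 5/16*a_S4 + 3/16*a_S5

Substituting a_S0 = 1 and a_S5 = 0, rearrange to (I - Q) a = r where r[i] = P(i -> S0):
  [7/8, -1/16, -1/2, -1/16] . (a_S1, a_S2, a_S3, a_S4) = 1/8
  [-1/16, 11/16, 0, -3/16] . (a_S1, a_S2, a_S3, a_S4) = 1/4
  [-3/16, -1/16, 5/8, -3/16] . (a_S1, a_S2, a_S3, a_S4) = 0
  [0, -1/16, -1/16, 11/16] . (a_S1, a_S2, a_S3, a_S4) = 3/8

Solving yields:
  a_S1 = 361/807
  a_S2 = 931/1614
  a_S3 = 308/807
  a_S4 = 1021/1614

Starting state is S4, so the absorption probability is a_S4 = 1021/1614.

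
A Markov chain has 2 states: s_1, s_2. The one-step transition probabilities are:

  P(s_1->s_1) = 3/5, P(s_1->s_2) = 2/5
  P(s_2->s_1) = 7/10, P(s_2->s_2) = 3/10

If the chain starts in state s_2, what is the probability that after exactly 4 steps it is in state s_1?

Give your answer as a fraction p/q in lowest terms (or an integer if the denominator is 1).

Answer: 6363/10000

Derivation:
Computing P^4 by repeated multiplication:
P^1 =
  s_1: [3/5, 2/5]
  s_2: [7/10, 3/10]
P^2 =
  s_1: [16/25, 9/25]
  s_2: [63/100, 37/100]
P^3 =
  s_1: [159/250, 91/250]
  s_2: [637/1000, 363/1000]
P^4 =
  s_1: [1591/2500, 909/2500]
  s_2: [6363/10000, 3637/10000]

(P^4)[s_2 -> s_1] = 6363/10000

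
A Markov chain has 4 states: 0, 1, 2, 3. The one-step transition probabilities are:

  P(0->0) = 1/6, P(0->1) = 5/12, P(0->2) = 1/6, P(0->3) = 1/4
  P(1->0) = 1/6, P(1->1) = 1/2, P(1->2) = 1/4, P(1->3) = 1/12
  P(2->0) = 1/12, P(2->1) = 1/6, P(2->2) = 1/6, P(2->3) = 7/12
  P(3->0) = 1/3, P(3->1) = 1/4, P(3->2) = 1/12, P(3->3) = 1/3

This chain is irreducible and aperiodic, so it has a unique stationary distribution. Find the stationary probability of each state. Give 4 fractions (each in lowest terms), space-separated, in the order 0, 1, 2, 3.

The stationary distribution satisfies pi = pi * P, i.e.:
  pi_0 = 1/6*pi_0 + 1/6*pi_1 + 1/12*pi_2 + 1/3*pi_3
  pi_1 = 5/12*pi_0 + 1/2*pi_1 + 1/6*pi_2 + 1/4*pi_3
  pi_2 = 1/6*pi_0 + 1/4*pi_1 + 1/6*pi_2 + 1/12*pi_3
  pi_3 = 1/4*pi_0 + 1/12*pi_1 + 7/12*pi_2 + 1/3*pi_3
with normalization: pi_0 + pi_1 + pi_2 + pi_3 = 1.

Using the first 3 balance equations plus normalization, the linear system A*pi = b is:
  [-5/6, 1/6, 1/12, 1/3] . pi = 0
  [5/12, -1/2, 1/6, 1/4] . pi = 0
  [1/6, 1/4, -5/6, 1/12] . pi = 0
  [1, 1, 1, 1] . pi = 1

Solving yields:
  pi_0 = 59/299
  pi_1 = 107/299
  pi_2 = 4/23
  pi_3 = 81/299

Verification (pi * P):
  59/299*1/6 + 107/299*1/6 + 4/23*1/12 + 81/299*1/3 = 59/299 = pi_0  (ok)
  59/299*5/12 + 107/299*1/2 + 4/23*1/6 + 81/299*1/4 = 107/299 = pi_1  (ok)
  59/299*1/6 + 107/299*1/4 + 4/23*1/6 + 81/299*1/12 = 4/23 = pi_2  (ok)
  59/299*1/4 + 107/299*1/12 + 4/23*7/12 + 81/299*1/3 = 81/299 = pi_3  (ok)

Answer: 59/299 107/299 4/23 81/299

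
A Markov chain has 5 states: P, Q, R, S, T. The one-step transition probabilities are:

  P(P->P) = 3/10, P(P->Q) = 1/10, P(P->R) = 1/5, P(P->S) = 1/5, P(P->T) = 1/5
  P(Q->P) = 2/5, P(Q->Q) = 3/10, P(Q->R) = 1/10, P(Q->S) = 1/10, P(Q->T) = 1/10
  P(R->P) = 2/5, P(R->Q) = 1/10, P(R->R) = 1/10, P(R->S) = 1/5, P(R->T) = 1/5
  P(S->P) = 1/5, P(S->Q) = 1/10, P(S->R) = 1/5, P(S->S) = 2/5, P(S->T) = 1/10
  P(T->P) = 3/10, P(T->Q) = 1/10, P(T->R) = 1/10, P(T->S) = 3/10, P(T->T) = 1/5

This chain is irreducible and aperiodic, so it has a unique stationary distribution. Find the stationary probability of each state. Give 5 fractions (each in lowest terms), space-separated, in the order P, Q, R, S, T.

The stationary distribution satisfies pi = pi * P, i.e.:
  pi_P = 3/10*pi_P + 2/5*pi_Q + 2/5*pi_R + 1/5*pi_S + 3/10*pi_T
  pi_Q = 1/10*pi_P + 3/10*pi_Q + 1/10*pi_R + 1/10*pi_S + 1/10*pi_T
  pi_R = 1/5*pi_P + 1/10*pi_Q + 1/10*pi_R + 1/5*pi_S + 1/10*pi_T
  pi_S = 1/5*pi_P + 1/10*pi_Q + 1/5*pi_R + 2/5*pi_S + 3/10*pi_T
  pi_T = 1/5*pi_P + 1/10*pi_Q + 1/5*pi_R + 1/10*pi_S + 1/5*pi_T
with normalization: pi_P + pi_Q + pi_R + pi_S + pi_T = 1.

Using the first 4 balance equations plus normalization, the linear system A*pi = b is:
  [-7/10, 2/5, 2/5, 1/5, 3/10] . pi = 0
  [1/10, -7/10, 1/10, 1/10, 1/10] . pi = 0
  [1/5, 1/10, -9/10, 1/5, 1/10] . pi = 0
  [1/5, 1/10, 1/5, -3/5, 3/10] . pi = 0
  [1, 1, 1, 1, 1] . pi = 1

Solving yields:
  pi_P = 719/2376
  pi_Q = 1/8
  pi_R = 185/1188
  pi_S = 55/216
  pi_T = 35/216

Verification (pi * P):
  719/2376*3/10 + 1/8*2/5 + 185/1188*2/5 + 55/216*1/5 + 35/216*3/10 = 719/2376 = pi_P  (ok)
  719/2376*1/10 + 1/8*3/10 + 185/1188*1/10 + 55/216*1/10 + 35/216*1/10 = 1/8 = pi_Q  (ok)
  719/2376*1/5 + 1/8*1/10 + 185/1188*1/10 + 55/216*1/5 + 35/216*1/10 = 185/1188 = pi_R  (ok)
  719/2376*1/5 + 1/8*1/10 + 185/1188*1/5 + 55/216*2/5 + 35/216*3/10 = 55/216 = pi_S  (ok)
  719/2376*1/5 + 1/8*1/10 + 185/1188*1/5 + 55/216*1/10 + 35/216*1/5 = 35/216 = pi_T  (ok)

Answer: 719/2376 1/8 185/1188 55/216 35/216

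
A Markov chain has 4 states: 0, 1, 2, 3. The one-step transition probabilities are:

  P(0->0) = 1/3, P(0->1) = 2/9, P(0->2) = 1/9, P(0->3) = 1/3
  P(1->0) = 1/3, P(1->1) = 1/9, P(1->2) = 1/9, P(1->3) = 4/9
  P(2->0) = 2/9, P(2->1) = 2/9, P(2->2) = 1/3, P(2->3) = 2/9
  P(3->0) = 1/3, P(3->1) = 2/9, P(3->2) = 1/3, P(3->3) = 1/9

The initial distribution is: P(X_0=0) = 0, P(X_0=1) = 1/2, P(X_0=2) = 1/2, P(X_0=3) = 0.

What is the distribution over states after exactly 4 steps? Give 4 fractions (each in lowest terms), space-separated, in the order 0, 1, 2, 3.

Propagating the distribution step by step (d_{t+1} = d_t * P):
d_0 = (0=0, 1=1/2, 2=1/2, 3=0)
  d_1[0] = 0*1/3 + 1/2*1/3 + 1/2*2/9 + 0*1/3 = 5/18
  d_1[1] = 0*2/9 + 1/2*1/9 + 1/2*2/9 + 0*2/9 = 1/6
  d_1[2] = 0*1/9 + 1/2*1/9 + 1/2*1/3 + 0*1/3 = 2/9
  d_1[3] = 0*1/3 + 1/2*4/9 + 1/2*2/9 + 0*1/9 = 1/3
d_1 = (0=5/18, 1=1/6, 2=2/9, 3=1/3)
  d_2[0] = 5/18*1/3 + 1/6*1/3 + 2/9*2/9 + 1/3*1/3 = 25/81
  d_2[1] = 5/18*2/9 + 1/6*1/9 + 2/9*2/9 + 1/3*2/9 = 11/54
  d_2[2] = 5/18*1/9 + 1/6*1/9 + 2/9*1/3 + 1/3*1/3 = 19/81
  d_2[3] = 5/18*1/3 + 1/6*4/9 + 2/9*2/9 + 1/3*1/9 = 41/162
d_2 = (0=25/81, 1=11/54, 2=19/81, 3=41/162)
  d_3[0] = 25/81*1/3 + 11/54*1/3 + 19/81*2/9 + 41/162*1/3 = 224/729
  d_3[1] = 25/81*2/9 + 11/54*1/9 + 19/81*2/9 + 41/162*2/9 = 97/486
  d_3[2] = 25/81*1/9 + 11/54*1/9 + 19/81*1/3 + 41/162*1/3 = 160/729
  d_3[3] = 25/81*1/3 + 11/54*4/9 + 19/81*2/9 + 41/162*1/9 = 133/486
d_3 = (0=224/729, 1=97/486, 2=160/729, 3=133/486)
  d_4[0] = 224/729*1/3 + 97/486*1/3 + 160/729*2/9 + 133/486*1/3 = 2027/6561
  d_4[1] = 224/729*2/9 + 97/486*1/9 + 160/729*2/9 + 133/486*2/9 = 875/4374
  d_4[2] = 224/729*1/9 + 97/486*1/9 + 160/729*1/3 + 133/486*1/3 = 1448/6561
  d_4[3] = 224/729*1/3 + 97/486*4/9 + 160/729*2/9 + 133/486*1/9 = 3547/13122
d_4 = (0=2027/6561, 1=875/4374, 2=1448/6561, 3=3547/13122)

Answer: 2027/6561 875/4374 1448/6561 3547/13122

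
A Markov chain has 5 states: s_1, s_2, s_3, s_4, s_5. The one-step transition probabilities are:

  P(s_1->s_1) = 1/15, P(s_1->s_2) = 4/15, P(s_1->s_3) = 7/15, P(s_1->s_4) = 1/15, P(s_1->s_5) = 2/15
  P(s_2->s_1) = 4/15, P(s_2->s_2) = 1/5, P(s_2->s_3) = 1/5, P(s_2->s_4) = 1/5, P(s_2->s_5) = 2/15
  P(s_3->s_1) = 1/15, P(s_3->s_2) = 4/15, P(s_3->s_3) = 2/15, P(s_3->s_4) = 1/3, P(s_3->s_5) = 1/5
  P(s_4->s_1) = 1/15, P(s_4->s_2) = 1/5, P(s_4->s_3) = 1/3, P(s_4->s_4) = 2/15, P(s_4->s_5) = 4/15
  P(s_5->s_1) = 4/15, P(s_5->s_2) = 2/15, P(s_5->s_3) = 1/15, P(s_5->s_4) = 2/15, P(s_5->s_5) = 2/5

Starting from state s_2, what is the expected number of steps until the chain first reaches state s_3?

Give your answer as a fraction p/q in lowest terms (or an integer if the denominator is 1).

Let h_i = expected steps to first reach s_3 from state i.
Boundary: h_s_3 = 0.
First-step equations for the other states:
  h_s_1 = 1 + 1/15*h_s_1 + 4/15*h_s_2 + 7/15*h_s_3 + 1/15*h_s_4 + 2/15*h_s_5
  h_s_2 = 1 + 4/15*h_s_1 + 1/5*h_s_2 + 1/5*h_s_3 + 1/5*h_s_4 + 2/15*h_s_5
  h_s_4 = 1 + 1/15*h_s_1 + 1/5*h_s_2 + 1/3*h_s_3 + 2/15*h_s_4 + 4/15*h_s_5
  h_s_5 = 1 + 4/15*h_s_1 + 2/15*h_s_2 + 1/15*h_s_3 + 2/15*h_s_4 + 2/5*h_s_5

Substituting h_s_3 = 0 and rearranging gives the linear system (I - Q) h = 1:
  [14/15, -4/15, -1/15, -2/15] . (h_s_1, h_s_2, h_s_4, h_s_5) = 1
  [-4/15, 4/5, -1/5, -2/15] . (h_s_1, h_s_2, h_s_4, h_s_5) = 1
  [-1/15, -1/5, 13/15, -4/15] . (h_s_1, h_s_2, h_s_4, h_s_5) = 1
  [-4/15, -2/15, -2/15, 3/5] . (h_s_1, h_s_2, h_s_4, h_s_5) = 1

Solving yields:
  h_s_1 = 18465/5759
  h_s_2 = 23535/5759
  h_s_4 = 22095/5759
  h_s_5 = 27945/5759

Starting state is s_2, so the expected hitting time is h_s_2 = 23535/5759.

Answer: 23535/5759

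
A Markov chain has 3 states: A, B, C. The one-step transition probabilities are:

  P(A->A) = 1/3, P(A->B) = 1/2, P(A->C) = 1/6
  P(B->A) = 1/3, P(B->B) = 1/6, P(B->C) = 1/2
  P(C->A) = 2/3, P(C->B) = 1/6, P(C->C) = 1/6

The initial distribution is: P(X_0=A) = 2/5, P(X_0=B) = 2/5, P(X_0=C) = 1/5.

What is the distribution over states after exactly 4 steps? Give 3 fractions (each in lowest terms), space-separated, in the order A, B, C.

Propagating the distribution step by step (d_{t+1} = d_t * P):
d_0 = (A=2/5, B=2/5, C=1/5)
  d_1[A] = 2/5*1/3 + 2/5*1/3 + 1/5*2/3 = 2/5
  d_1[B] = 2/5*1/2 + 2/5*1/6 + 1/5*1/6 = 3/10
  d_1[C] = 2/5*1/6 + 2/5*1/2 + 1/5*1/6 = 3/10
d_1 = (A=2/5, B=3/10, C=3/10)
  d_2[A] = 2/5*1/3 + 3/10*1/3 + 3/10*2/3 = 13/30
  d_2[B] = 2/5*1/2 + 3/10*1/6 + 3/10*1/6 = 3/10
  d_2[C] = 2/5*1/6 + 3/10*1/2 + 3/10*1/6 = 4/15
d_2 = (A=13/30, B=3/10, C=4/15)
  d_3[A] = 13/30*1/3 + 3/10*1/3 + 4/15*2/3 = 19/45
  d_3[B] = 13/30*1/2 + 3/10*1/6 + 4/15*1/6 = 14/45
  d_3[C] = 13/30*1/6 + 3/10*1/2 + 4/15*1/6 = 4/15
d_3 = (A=19/45, B=14/45, C=4/15)
  d_4[A] = 19/45*1/3 + 14/45*1/3 + 4/15*2/3 = 19/45
  d_4[B] = 19/45*1/2 + 14/45*1/6 + 4/15*1/6 = 83/270
  d_4[C] = 19/45*1/6 + 14/45*1/2 + 4/15*1/6 = 73/270
d_4 = (A=19/45, B=83/270, C=73/270)

Answer: 19/45 83/270 73/270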